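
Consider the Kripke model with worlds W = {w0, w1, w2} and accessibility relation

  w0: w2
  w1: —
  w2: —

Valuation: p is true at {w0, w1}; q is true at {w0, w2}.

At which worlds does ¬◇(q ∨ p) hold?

w0: ◇(q ∨ p) is T. ✗
w1: ◇(q ∨ p) is F. ✓
w2: ◇(q ∨ p) is F. ✓

{w1, w2}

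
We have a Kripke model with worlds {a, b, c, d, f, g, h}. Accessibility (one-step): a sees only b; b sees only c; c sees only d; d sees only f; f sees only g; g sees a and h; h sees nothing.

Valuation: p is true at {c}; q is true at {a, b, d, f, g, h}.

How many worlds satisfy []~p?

6

a: successors {b}; ~p there: b:T. ✓
b: successors {c}; ~p there: c:F. ✗
c: successors {d}; ~p there: d:T. ✓
d: successors {f}; ~p there: f:T. ✓
f: successors {g}; ~p there: g:T. ✓
g: successors {a, h}; ~p there: a:T, h:T. ✓
h: no successors, so []~p holds vacuously. ✓
Satisfying worlds: {a, c, d, f, g, h}.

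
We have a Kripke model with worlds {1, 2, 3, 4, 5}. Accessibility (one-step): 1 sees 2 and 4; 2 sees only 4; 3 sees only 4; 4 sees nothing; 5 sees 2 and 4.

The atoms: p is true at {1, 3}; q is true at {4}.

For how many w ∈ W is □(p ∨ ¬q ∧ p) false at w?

4

1: successors {2, 4}; p ∨ ¬q ∧ p there: 2:F, 4:F. ✗
2: successors {4}; p ∨ ¬q ∧ p there: 4:F. ✗
3: successors {4}; p ∨ ¬q ∧ p there: 4:F. ✗
4: no successors, so □(p ∨ ¬q ∧ p) holds vacuously. ✓
5: successors {2, 4}; p ∨ ¬q ∧ p there: 2:F, 4:F. ✗
Satisfying worlds: {4}.
So □(p ∨ ¬q ∧ p) fails at the other 4 worlds.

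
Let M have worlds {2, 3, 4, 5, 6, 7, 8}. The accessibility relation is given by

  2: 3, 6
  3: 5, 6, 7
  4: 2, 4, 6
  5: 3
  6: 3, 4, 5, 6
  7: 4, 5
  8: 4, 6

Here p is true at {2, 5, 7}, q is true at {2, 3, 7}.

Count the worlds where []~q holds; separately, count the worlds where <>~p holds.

2 and 7

For []~q:
2: successors {3, 6}; ~q there: 3:F, 6:T. ✗
3: successors {5, 6, 7}; ~q there: 5:T, 6:T, 7:F. ✗
4: successors {2, 4, 6}; ~q there: 2:F, 4:T, 6:T. ✗
5: successors {3}; ~q there: 3:F. ✗
6: successors {3, 4, 5, 6}; ~q there: 3:F, 4:T, 5:T, 6:T. ✗
7: successors {4, 5}; ~q there: 4:T, 5:T. ✓
8: successors {4, 6}; ~q there: 4:T, 6:T. ✓
— 2 worlds.
For <>~p:
2: successors {3, 6}; ~p there: 3:T, 6:T. ✓
3: successors {5, 6, 7}; ~p there: 5:F, 6:T, 7:F. ✓
4: successors {2, 4, 6}; ~p there: 2:F, 4:T, 6:T. ✓
5: successors {3}; ~p there: 3:T. ✓
6: successors {3, 4, 5, 6}; ~p there: 3:T, 4:T, 5:F, 6:T. ✓
7: successors {4, 5}; ~p there: 4:T, 5:F. ✓
8: successors {4, 6}; ~p there: 4:T, 6:T. ✓
— 7 worlds.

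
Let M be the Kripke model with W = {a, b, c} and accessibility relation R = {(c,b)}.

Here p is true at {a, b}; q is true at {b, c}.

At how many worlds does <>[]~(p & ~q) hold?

1

a: no successors, so <>[]~(p & ~q) fails. ✗
b: no successors, so <>[]~(p & ~q) fails. ✗
c: successors {b}; []~(p & ~q) there: b:T. ✓
Satisfying worlds: {c}.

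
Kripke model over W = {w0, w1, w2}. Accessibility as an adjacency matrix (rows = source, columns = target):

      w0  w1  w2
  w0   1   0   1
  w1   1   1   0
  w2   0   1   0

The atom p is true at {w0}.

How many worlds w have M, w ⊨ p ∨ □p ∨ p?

1

w0: p is T, □p ∨ p is T. ✓
w1: p is F, □p ∨ p is F. ✗
w2: p is F, □p ∨ p is F. ✗
Satisfying worlds: {w0}.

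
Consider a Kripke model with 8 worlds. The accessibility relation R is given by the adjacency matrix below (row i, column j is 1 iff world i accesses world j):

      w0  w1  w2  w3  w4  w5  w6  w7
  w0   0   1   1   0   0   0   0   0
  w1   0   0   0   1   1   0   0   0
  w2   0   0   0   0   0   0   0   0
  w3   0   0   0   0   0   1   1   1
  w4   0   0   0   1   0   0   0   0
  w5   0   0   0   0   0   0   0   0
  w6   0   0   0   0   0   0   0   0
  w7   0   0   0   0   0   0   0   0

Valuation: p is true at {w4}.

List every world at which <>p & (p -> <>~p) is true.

{w1}

w0: <>p is F, p -> <>~p is T. ✗
w1: <>p is T, p -> <>~p is T. ✓
w2: <>p is F, p -> <>~p is T. ✗
w3: <>p is F, p -> <>~p is T. ✗
w4: <>p is F, p -> <>~p is T. ✗
w5: <>p is F, p -> <>~p is T. ✗
w6: <>p is F, p -> <>~p is T. ✗
w7: <>p is F, p -> <>~p is T. ✗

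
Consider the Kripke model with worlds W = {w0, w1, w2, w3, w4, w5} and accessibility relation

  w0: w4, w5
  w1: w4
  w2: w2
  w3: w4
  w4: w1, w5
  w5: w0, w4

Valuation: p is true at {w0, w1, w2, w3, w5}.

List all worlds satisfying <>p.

w0: successors {w4, w5}; p there: w4:F, w5:T. ✓
w1: successors {w4}; p there: w4:F. ✗
w2: successors {w2}; p there: w2:T. ✓
w3: successors {w4}; p there: w4:F. ✗
w4: successors {w1, w5}; p there: w1:T, w5:T. ✓
w5: successors {w0, w4}; p there: w0:T, w4:F. ✓

{w0, w2, w4, w5}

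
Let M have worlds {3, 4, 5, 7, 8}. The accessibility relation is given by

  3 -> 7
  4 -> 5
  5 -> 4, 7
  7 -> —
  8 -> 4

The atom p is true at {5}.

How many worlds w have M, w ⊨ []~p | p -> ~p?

3: []~p | p is T, ~p is T. ✓
4: []~p | p is F, ~p is T. ✓
5: []~p | p is T, ~p is F. ✗
7: []~p | p is T, ~p is T. ✓
8: []~p | p is T, ~p is T. ✓
Satisfying worlds: {3, 4, 7, 8}.

4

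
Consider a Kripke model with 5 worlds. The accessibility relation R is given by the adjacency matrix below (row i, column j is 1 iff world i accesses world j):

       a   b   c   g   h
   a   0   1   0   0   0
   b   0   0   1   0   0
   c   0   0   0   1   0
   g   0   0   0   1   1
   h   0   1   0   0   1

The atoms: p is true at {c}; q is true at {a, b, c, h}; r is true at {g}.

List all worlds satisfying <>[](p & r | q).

a: successors {b}; [](p & r | q) there: b:T. ✓
b: successors {c}; [](p & r | q) there: c:F. ✗
c: successors {g}; [](p & r | q) there: g:F. ✗
g: successors {g, h}; [](p & r | q) there: g:F, h:T. ✓
h: successors {b, h}; [](p & r | q) there: b:T, h:T. ✓

{a, g, h}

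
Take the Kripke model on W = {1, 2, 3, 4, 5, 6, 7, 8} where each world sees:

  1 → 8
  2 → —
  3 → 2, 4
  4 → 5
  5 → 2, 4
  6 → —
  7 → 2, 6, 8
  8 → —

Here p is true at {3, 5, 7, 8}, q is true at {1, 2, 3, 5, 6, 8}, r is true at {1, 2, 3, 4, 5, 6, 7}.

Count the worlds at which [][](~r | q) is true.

1: successors {8}; [](~r | q) there: 8:T. ✓
2: no successors, so [][](~r | q) holds vacuously. ✓
3: successors {2, 4}; [](~r | q) there: 2:T, 4:T. ✓
4: successors {5}; [](~r | q) there: 5:F. ✗
5: successors {2, 4}; [](~r | q) there: 2:T, 4:T. ✓
6: no successors, so [][](~r | q) holds vacuously. ✓
7: successors {2, 6, 8}; [](~r | q) there: 2:T, 6:T, 8:T. ✓
8: no successors, so [][](~r | q) holds vacuously. ✓
Satisfying worlds: {1, 2, 3, 5, 6, 7, 8}.

7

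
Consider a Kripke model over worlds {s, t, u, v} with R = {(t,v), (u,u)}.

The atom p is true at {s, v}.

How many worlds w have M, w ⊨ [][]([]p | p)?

s: no successors, so [][]([]p | p) holds vacuously. ✓
t: successors {v}; []([]p | p) there: v:T. ✓
u: successors {u}; []([]p | p) there: u:F. ✗
v: no successors, so [][]([]p | p) holds vacuously. ✓
Satisfying worlds: {s, t, v}.

3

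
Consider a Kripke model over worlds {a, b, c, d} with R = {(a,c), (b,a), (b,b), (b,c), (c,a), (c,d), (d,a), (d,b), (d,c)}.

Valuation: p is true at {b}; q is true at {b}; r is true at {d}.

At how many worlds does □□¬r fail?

3

a: successors {c}; □¬r there: c:F. ✗
b: successors {a, b, c}; □¬r there: a:T, b:T, c:F. ✗
c: successors {a, d}; □¬r there: a:T, d:T. ✓
d: successors {a, b, c}; □¬r there: a:T, b:T, c:F. ✗
Satisfying worlds: {c}.
So □□¬r fails at the other 3 worlds.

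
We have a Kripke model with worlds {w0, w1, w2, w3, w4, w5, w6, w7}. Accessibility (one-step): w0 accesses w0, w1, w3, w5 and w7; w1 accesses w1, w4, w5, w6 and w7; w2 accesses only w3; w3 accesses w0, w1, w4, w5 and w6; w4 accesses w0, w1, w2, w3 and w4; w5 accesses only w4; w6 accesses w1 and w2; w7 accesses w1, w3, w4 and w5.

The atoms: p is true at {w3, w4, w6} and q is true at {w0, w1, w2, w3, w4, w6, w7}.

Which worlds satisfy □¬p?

{w6}

w0: successors {w0, w1, w3, w5, w7}; ¬p there: w0:T, w1:T, w3:F, w5:T, w7:T. ✗
w1: successors {w1, w4, w5, w6, w7}; ¬p there: w1:T, w4:F, w5:T, w6:F, w7:T. ✗
w2: successors {w3}; ¬p there: w3:F. ✗
w3: successors {w0, w1, w4, w5, w6}; ¬p there: w0:T, w1:T, w4:F, w5:T, w6:F. ✗
w4: successors {w0, w1, w2, w3, w4}; ¬p there: w0:T, w1:T, w2:T, w3:F, w4:F. ✗
w5: successors {w4}; ¬p there: w4:F. ✗
w6: successors {w1, w2}; ¬p there: w1:T, w2:T. ✓
w7: successors {w1, w3, w4, w5}; ¬p there: w1:T, w3:F, w4:F, w5:T. ✗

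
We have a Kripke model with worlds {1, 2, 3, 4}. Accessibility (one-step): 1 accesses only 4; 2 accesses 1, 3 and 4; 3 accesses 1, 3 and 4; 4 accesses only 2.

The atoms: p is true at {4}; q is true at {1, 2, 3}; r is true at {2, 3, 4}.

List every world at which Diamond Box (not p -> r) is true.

1: successors {4}; Box (not p -> r) there: 4:T. ✓
2: successors {1, 3, 4}; Box (not p -> r) there: 1:T, 3:F, 4:T. ✓
3: successors {1, 3, 4}; Box (not p -> r) there: 1:T, 3:F, 4:T. ✓
4: successors {2}; Box (not p -> r) there: 2:F. ✗

{1, 2, 3}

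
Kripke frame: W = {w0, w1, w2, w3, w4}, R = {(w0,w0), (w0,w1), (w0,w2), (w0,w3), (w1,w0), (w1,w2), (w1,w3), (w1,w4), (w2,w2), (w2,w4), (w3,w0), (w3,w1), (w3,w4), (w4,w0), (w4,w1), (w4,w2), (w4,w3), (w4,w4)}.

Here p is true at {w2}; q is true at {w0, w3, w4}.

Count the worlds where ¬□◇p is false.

2

w0: □◇p is F. ✓
w1: □◇p is F. ✓
w2: □◇p is T. ✗
w3: □◇p is T. ✗
w4: □◇p is F. ✓
Satisfying worlds: {w0, w1, w4}.
So ¬□◇p fails at the other 2 worlds.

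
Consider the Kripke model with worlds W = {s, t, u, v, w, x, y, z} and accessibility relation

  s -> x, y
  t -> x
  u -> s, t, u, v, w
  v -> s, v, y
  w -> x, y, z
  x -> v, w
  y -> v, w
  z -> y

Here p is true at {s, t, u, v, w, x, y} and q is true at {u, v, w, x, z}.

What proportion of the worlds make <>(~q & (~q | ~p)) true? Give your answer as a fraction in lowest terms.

s: successors {x, y}; ~q & (~q | ~p) there: x:F, y:T. ✓
t: successors {x}; ~q & (~q | ~p) there: x:F. ✗
u: successors {s, t, u, v, w}; ~q & (~q | ~p) there: s:T, t:T, u:F, v:F, w:F. ✓
v: successors {s, v, y}; ~q & (~q | ~p) there: s:T, v:F, y:T. ✓
w: successors {x, y, z}; ~q & (~q | ~p) there: x:F, y:T, z:F. ✓
x: successors {v, w}; ~q & (~q | ~p) there: v:F, w:F. ✗
y: successors {v, w}; ~q & (~q | ~p) there: v:F, w:F. ✗
z: successors {y}; ~q & (~q | ~p) there: y:T. ✓
That's 5 of 8 worlds, so 5/8.

5/8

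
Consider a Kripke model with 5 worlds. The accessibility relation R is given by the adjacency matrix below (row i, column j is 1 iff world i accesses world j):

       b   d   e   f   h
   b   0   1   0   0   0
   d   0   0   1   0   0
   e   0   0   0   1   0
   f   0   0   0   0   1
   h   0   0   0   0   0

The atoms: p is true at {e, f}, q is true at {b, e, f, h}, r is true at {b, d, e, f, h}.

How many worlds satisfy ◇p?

b: successors {d}; p there: d:F. ✗
d: successors {e}; p there: e:T. ✓
e: successors {f}; p there: f:T. ✓
f: successors {h}; p there: h:F. ✗
h: no successors, so ◇p fails. ✗
Satisfying worlds: {d, e}.

2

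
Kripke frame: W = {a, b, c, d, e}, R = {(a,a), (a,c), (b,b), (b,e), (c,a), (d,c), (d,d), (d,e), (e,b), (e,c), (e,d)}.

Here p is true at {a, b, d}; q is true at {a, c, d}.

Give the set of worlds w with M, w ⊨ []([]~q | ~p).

a: successors {a, c}; []~q | ~p there: a:F, c:T. ✗
b: successors {b, e}; []~q | ~p there: b:T, e:T. ✓
c: successors {a}; []~q | ~p there: a:F. ✗
d: successors {c, d, e}; []~q | ~p there: c:T, d:F, e:T. ✗
e: successors {b, c, d}; []~q | ~p there: b:T, c:T, d:F. ✗

{b}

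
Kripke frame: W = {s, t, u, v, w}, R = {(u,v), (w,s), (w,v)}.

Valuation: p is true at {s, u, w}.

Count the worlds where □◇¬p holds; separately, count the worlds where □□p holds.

For □◇¬p:
s: no successors, so □◇¬p holds vacuously. ✓
t: no successors, so □◇¬p holds vacuously. ✓
u: successors {v}; ◇¬p there: v:F. ✗
v: no successors, so □◇¬p holds vacuously. ✓
w: successors {s, v}; ◇¬p there: s:F, v:F. ✗
— 3 worlds.
For □□p:
s: no successors, so □□p holds vacuously. ✓
t: no successors, so □□p holds vacuously. ✓
u: successors {v}; □p there: v:T. ✓
v: no successors, so □□p holds vacuously. ✓
w: successors {s, v}; □p there: s:T, v:T. ✓
— 5 worlds.

3 and 5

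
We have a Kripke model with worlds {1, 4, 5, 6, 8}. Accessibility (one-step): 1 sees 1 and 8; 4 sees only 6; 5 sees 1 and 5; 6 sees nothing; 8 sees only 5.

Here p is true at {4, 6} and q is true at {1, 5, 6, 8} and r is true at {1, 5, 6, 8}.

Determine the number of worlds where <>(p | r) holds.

1: successors {1, 8}; p | r there: 1:T, 8:T. ✓
4: successors {6}; p | r there: 6:T. ✓
5: successors {1, 5}; p | r there: 1:T, 5:T. ✓
6: no successors, so <>(p | r) fails. ✗
8: successors {5}; p | r there: 5:T. ✓
Satisfying worlds: {1, 4, 5, 8}.

4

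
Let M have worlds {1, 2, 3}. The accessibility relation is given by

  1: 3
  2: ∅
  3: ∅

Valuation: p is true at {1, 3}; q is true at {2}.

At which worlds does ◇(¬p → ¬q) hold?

{1}

1: successors {3}; ¬p → ¬q there: 3:T. ✓
2: no successors, so ◇(¬p → ¬q) fails. ✗
3: no successors, so ◇(¬p → ¬q) fails. ✗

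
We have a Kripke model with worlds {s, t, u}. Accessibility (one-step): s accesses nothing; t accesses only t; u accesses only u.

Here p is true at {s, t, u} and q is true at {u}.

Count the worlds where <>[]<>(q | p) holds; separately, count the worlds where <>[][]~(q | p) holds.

2 and 0

For <>[]<>(q | p):
s: no successors, so <>[]<>(q | p) fails. ✗
t: successors {t}; []<>(q | p) there: t:T. ✓
u: successors {u}; []<>(q | p) there: u:T. ✓
— 2 worlds.
For <>[][]~(q | p):
s: no successors, so <>[][]~(q | p) fails. ✗
t: successors {t}; [][]~(q | p) there: t:F. ✗
u: successors {u}; [][]~(q | p) there: u:F. ✗
— 0 worlds.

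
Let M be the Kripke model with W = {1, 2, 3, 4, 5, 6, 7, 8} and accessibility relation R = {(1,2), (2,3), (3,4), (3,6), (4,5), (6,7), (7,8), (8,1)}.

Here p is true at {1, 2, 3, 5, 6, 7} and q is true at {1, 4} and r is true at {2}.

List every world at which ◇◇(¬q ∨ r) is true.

1: successors {2}; ◇(¬q ∨ r) there: 2:T. ✓
2: successors {3}; ◇(¬q ∨ r) there: 3:T. ✓
3: successors {4, 6}; ◇(¬q ∨ r) there: 4:T, 6:T. ✓
4: successors {5}; ◇(¬q ∨ r) there: 5:F. ✗
5: no successors, so ◇◇(¬q ∨ r) fails. ✗
6: successors {7}; ◇(¬q ∨ r) there: 7:T. ✓
7: successors {8}; ◇(¬q ∨ r) there: 8:F. ✗
8: successors {1}; ◇(¬q ∨ r) there: 1:T. ✓

{1, 2, 3, 6, 8}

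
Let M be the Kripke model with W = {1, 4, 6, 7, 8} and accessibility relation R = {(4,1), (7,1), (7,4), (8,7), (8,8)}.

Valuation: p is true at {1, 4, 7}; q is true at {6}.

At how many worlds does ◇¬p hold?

1: no successors, so ◇¬p fails. ✗
4: successors {1}; ¬p there: 1:F. ✗
6: no successors, so ◇¬p fails. ✗
7: successors {1, 4}; ¬p there: 1:F, 4:F. ✗
8: successors {7, 8}; ¬p there: 7:F, 8:T. ✓
Satisfying worlds: {8}.

1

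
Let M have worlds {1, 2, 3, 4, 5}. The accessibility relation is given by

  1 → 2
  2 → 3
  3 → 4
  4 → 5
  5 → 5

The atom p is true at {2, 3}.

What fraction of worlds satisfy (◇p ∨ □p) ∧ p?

1: ◇p ∨ □p is T, p is F. ✗
2: ◇p ∨ □p is T, p is T. ✓
3: ◇p ∨ □p is F, p is T. ✗
4: ◇p ∨ □p is F, p is F. ✗
5: ◇p ∨ □p is F, p is F. ✗
That's 1 of 5 worlds, so 1/5.

1/5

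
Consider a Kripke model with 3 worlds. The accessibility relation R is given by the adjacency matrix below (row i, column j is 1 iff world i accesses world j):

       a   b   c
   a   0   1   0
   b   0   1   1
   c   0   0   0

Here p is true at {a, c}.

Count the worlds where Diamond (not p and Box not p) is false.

a: successors {b}; not p and Box not p there: b:F. ✗
b: successors {b, c}; not p and Box not p there: b:F, c:F. ✗
c: no successors, so Diamond (not p and Box not p) fails. ✗
Satisfying worlds: ∅.
So Diamond (not p and Box not p) fails at the other 3 worlds.

3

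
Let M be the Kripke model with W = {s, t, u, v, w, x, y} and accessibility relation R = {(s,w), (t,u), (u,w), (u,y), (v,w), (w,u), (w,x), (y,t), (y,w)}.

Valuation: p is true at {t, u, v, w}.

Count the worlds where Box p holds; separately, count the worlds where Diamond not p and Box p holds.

For Box p:
s: successors {w}; p there: w:T. ✓
t: successors {u}; p there: u:T. ✓
u: successors {w, y}; p there: w:T, y:F. ✗
v: successors {w}; p there: w:T. ✓
w: successors {u, x}; p there: u:T, x:F. ✗
x: no successors, so Box p holds vacuously. ✓
y: successors {t, w}; p there: t:T, w:T. ✓
— 5 worlds.
For Diamond not p and Box p:
s: Diamond not p is F, Box p is T. ✗
t: Diamond not p is F, Box p is T. ✗
u: Diamond not p is T, Box p is F. ✗
v: Diamond not p is F, Box p is T. ✗
w: Diamond not p is T, Box p is F. ✗
x: Diamond not p is F, Box p is T. ✗
y: Diamond not p is F, Box p is T. ✗
— 0 worlds.

5 and 0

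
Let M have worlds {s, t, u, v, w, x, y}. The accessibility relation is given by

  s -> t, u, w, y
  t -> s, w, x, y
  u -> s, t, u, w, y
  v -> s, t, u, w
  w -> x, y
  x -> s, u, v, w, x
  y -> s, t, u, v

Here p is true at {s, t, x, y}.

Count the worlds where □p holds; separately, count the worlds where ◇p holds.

For □p:
s: successors {t, u, w, y}; p there: t:T, u:F, w:F, y:T. ✗
t: successors {s, w, x, y}; p there: s:T, w:F, x:T, y:T. ✗
u: successors {s, t, u, w, y}; p there: s:T, t:T, u:F, w:F, y:T. ✗
v: successors {s, t, u, w}; p there: s:T, t:T, u:F, w:F. ✗
w: successors {x, y}; p there: x:T, y:T. ✓
x: successors {s, u, v, w, x}; p there: s:T, u:F, v:F, w:F, x:T. ✗
y: successors {s, t, u, v}; p there: s:T, t:T, u:F, v:F. ✗
— 1 world.
For ◇p:
s: successors {t, u, w, y}; p there: t:T, u:F, w:F, y:T. ✓
t: successors {s, w, x, y}; p there: s:T, w:F, x:T, y:T. ✓
u: successors {s, t, u, w, y}; p there: s:T, t:T, u:F, w:F, y:T. ✓
v: successors {s, t, u, w}; p there: s:T, t:T, u:F, w:F. ✓
w: successors {x, y}; p there: x:T, y:T. ✓
x: successors {s, u, v, w, x}; p there: s:T, u:F, v:F, w:F, x:T. ✓
y: successors {s, t, u, v}; p there: s:T, t:T, u:F, v:F. ✓
— 7 worlds.

1 and 7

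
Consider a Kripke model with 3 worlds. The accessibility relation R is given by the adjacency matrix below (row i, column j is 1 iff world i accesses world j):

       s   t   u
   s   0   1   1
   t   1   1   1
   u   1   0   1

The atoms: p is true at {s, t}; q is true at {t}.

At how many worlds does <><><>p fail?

s: successors {t, u}; <><>p there: t:T, u:T. ✓
t: successors {s, t, u}; <><>p there: s:T, t:T, u:T. ✓
u: successors {s, u}; <><>p there: s:T, u:T. ✓
Satisfying worlds: {s, t, u}.
So <><><>p fails at the other 0 worlds.

0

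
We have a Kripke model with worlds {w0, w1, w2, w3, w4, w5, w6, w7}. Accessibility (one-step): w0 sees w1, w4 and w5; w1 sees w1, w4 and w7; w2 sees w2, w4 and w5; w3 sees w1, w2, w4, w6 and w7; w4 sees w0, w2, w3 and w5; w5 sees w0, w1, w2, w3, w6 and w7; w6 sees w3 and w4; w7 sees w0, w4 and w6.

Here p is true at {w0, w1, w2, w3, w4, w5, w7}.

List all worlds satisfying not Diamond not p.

{w0, w1, w2, w4, w6}

w0: Diamond not p is F. ✓
w1: Diamond not p is F. ✓
w2: Diamond not p is F. ✓
w3: Diamond not p is T. ✗
w4: Diamond not p is F. ✓
w5: Diamond not p is T. ✗
w6: Diamond not p is F. ✓
w7: Diamond not p is T. ✗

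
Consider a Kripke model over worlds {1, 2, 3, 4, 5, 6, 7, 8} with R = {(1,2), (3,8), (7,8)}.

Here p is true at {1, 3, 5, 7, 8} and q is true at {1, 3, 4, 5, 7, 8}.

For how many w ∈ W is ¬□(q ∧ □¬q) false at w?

1: □(q ∧ □¬q) is F. ✓
2: □(q ∧ □¬q) is T. ✗
3: □(q ∧ □¬q) is T. ✗
4: □(q ∧ □¬q) is T. ✗
5: □(q ∧ □¬q) is T. ✗
6: □(q ∧ □¬q) is T. ✗
7: □(q ∧ □¬q) is T. ✗
8: □(q ∧ □¬q) is T. ✗
Satisfying worlds: {1}.
So ¬□(q ∧ □¬q) fails at the other 7 worlds.

7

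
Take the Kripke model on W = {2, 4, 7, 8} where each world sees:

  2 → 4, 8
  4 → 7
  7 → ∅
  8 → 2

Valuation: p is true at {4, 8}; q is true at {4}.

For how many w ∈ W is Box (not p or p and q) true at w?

2: successors {4, 8}; not p or p and q there: 4:T, 8:F. ✗
4: successors {7}; not p or p and q there: 7:T. ✓
7: no successors, so Box (not p or p and q) holds vacuously. ✓
8: successors {2}; not p or p and q there: 2:T. ✓
Satisfying worlds: {4, 7, 8}.

3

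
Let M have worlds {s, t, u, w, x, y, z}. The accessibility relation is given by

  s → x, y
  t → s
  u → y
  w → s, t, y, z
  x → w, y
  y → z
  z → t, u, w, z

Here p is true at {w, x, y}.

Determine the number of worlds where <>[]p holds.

s: successors {x, y}; []p there: x:T, y:F. ✓
t: successors {s}; []p there: s:T. ✓
u: successors {y}; []p there: y:F. ✗
w: successors {s, t, y, z}; []p there: s:T, t:F, y:F, z:F. ✓
x: successors {w, y}; []p there: w:F, y:F. ✗
y: successors {z}; []p there: z:F. ✗
z: successors {t, u, w, z}; []p there: t:F, u:T, w:F, z:F. ✓
Satisfying worlds: {s, t, w, z}.

4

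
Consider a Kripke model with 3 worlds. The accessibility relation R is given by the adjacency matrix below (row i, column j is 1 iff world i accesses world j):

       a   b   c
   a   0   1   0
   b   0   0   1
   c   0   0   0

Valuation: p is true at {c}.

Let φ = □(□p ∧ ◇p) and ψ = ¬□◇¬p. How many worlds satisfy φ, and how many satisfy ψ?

For □(□p ∧ ◇p):
a: successors {b}; □p ∧ ◇p there: b:T. ✓
b: successors {c}; □p ∧ ◇p there: c:F. ✗
c: no successors, so □(□p ∧ ◇p) holds vacuously. ✓
— 2 worlds.
For ¬□◇¬p:
a: □◇¬p is F. ✓
b: □◇¬p is F. ✓
c: □◇¬p is T. ✗
— 2 worlds.

2 and 2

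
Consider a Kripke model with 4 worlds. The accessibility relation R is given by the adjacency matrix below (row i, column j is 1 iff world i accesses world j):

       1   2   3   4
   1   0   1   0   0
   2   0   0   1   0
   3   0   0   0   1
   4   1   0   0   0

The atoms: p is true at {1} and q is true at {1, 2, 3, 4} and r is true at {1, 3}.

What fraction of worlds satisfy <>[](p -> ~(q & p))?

1: successors {2}; [](p -> ~(q & p)) there: 2:T. ✓
2: successors {3}; [](p -> ~(q & p)) there: 3:T. ✓
3: successors {4}; [](p -> ~(q & p)) there: 4:F. ✗
4: successors {1}; [](p -> ~(q & p)) there: 1:T. ✓
That's 3 of 4 worlds, so 3/4.

3/4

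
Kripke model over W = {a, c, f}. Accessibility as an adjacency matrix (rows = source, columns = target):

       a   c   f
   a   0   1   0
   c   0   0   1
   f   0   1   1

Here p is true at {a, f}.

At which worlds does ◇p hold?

{c, f}

a: successors {c}; p there: c:F. ✗
c: successors {f}; p there: f:T. ✓
f: successors {c, f}; p there: c:F, f:T. ✓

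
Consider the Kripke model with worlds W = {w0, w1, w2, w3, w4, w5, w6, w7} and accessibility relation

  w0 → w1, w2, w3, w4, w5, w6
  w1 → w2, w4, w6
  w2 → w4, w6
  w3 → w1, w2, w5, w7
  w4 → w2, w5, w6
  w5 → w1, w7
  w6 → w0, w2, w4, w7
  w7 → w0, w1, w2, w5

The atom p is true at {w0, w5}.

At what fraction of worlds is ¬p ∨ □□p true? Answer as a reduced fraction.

w0: ¬p is F, □□p is F. ✗
w1: ¬p is T, □□p is F. ✓
w2: ¬p is T, □□p is F. ✓
w3: ¬p is T, □□p is F. ✓
w4: ¬p is T, □□p is F. ✓
w5: ¬p is F, □□p is F. ✗
w6: ¬p is T, □□p is F. ✓
w7: ¬p is T, □□p is F. ✓
That's 6 of 8 worlds, so 6/8 = 3/4.

3/4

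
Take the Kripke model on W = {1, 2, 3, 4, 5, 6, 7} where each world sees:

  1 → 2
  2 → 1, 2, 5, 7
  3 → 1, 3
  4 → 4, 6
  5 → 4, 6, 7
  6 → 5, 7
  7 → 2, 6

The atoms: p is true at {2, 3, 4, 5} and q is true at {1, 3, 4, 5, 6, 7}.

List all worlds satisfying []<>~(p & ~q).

{1, 4, 5, 6, 7}

1: successors {2}; <>~(p & ~q) there: 2:T. ✓
2: successors {1, 2, 5, 7}; <>~(p & ~q) there: 1:F, 2:T, 5:T, 7:T. ✗
3: successors {1, 3}; <>~(p & ~q) there: 1:F, 3:T. ✗
4: successors {4, 6}; <>~(p & ~q) there: 4:T, 6:T. ✓
5: successors {4, 6, 7}; <>~(p & ~q) there: 4:T, 6:T, 7:T. ✓
6: successors {5, 7}; <>~(p & ~q) there: 5:T, 7:T. ✓
7: successors {2, 6}; <>~(p & ~q) there: 2:T, 6:T. ✓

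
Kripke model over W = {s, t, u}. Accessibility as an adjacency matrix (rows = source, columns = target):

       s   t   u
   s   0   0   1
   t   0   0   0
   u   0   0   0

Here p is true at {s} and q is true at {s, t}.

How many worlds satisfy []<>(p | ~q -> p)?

s: successors {u}; <>(p | ~q -> p) there: u:F. ✗
t: no successors, so []<>(p | ~q -> p) holds vacuously. ✓
u: no successors, so []<>(p | ~q -> p) holds vacuously. ✓
Satisfying worlds: {t, u}.

2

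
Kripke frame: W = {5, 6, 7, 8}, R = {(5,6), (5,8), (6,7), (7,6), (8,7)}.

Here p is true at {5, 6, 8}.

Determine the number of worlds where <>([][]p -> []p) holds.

2

5: successors {6, 8}; [][]p -> []p there: 6:F, 8:F. ✗
6: successors {7}; [][]p -> []p there: 7:T. ✓
7: successors {6}; [][]p -> []p there: 6:F. ✗
8: successors {7}; [][]p -> []p there: 7:T. ✓
Satisfying worlds: {6, 8}.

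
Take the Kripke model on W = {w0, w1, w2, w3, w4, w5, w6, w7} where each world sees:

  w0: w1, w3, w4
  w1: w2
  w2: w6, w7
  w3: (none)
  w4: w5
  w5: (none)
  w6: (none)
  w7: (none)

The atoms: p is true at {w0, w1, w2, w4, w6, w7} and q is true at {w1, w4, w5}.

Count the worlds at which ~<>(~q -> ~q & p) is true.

w0: <>(~q -> ~q & p) is T. ✗
w1: <>(~q -> ~q & p) is T. ✗
w2: <>(~q -> ~q & p) is T. ✗
w3: <>(~q -> ~q & p) is F. ✓
w4: <>(~q -> ~q & p) is T. ✗
w5: <>(~q -> ~q & p) is F. ✓
w6: <>(~q -> ~q & p) is F. ✓
w7: <>(~q -> ~q & p) is F. ✓
Satisfying worlds: {w3, w5, w6, w7}.

4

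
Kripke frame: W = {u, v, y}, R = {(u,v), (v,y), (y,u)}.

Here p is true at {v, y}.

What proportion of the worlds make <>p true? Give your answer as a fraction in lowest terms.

2/3

u: successors {v}; p there: v:T. ✓
v: successors {y}; p there: y:T. ✓
y: successors {u}; p there: u:F. ✗
That's 2 of 3 worlds, so 2/3.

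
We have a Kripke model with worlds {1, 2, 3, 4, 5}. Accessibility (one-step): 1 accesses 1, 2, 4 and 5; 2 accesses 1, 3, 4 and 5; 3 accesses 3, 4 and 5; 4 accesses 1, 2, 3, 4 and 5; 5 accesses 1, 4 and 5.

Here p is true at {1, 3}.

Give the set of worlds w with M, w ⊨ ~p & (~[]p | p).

{2, 4, 5}

1: ~p is F, ~[]p | p is T. ✗
2: ~p is T, ~[]p | p is T. ✓
3: ~p is F, ~[]p | p is T. ✗
4: ~p is T, ~[]p | p is T. ✓
5: ~p is T, ~[]p | p is T. ✓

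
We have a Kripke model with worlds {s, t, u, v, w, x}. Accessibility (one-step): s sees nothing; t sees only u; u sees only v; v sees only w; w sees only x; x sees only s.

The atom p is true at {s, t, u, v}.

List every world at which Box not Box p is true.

s: no successors, so Box not Box p holds vacuously. ✓
t: successors {u}; not Box p there: u:F. ✗
u: successors {v}; not Box p there: v:T. ✓
v: successors {w}; not Box p there: w:T. ✓
w: successors {x}; not Box p there: x:F. ✗
x: successors {s}; not Box p there: s:F. ✗

{s, u, v}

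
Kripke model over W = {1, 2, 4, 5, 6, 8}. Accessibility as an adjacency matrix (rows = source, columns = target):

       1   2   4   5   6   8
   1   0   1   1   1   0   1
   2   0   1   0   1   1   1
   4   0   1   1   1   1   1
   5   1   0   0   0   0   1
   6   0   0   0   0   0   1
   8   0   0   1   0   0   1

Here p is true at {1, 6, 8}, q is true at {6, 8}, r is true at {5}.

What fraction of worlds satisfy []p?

1: successors {2, 4, 5, 8}; p there: 2:F, 4:F, 5:F, 8:T. ✗
2: successors {2, 5, 6, 8}; p there: 2:F, 5:F, 6:T, 8:T. ✗
4: successors {2, 4, 5, 6, 8}; p there: 2:F, 4:F, 5:F, 6:T, 8:T. ✗
5: successors {1, 8}; p there: 1:T, 8:T. ✓
6: successors {8}; p there: 8:T. ✓
8: successors {4, 8}; p there: 4:F, 8:T. ✗
That's 2 of 6 worlds, so 2/6 = 1/3.

1/3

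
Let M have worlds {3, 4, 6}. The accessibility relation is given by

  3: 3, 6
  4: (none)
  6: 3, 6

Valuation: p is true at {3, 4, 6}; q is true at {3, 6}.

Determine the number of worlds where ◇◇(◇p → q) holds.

2

3: successors {3, 6}; ◇(◇p → q) there: 3:T, 6:T. ✓
4: no successors, so ◇◇(◇p → q) fails. ✗
6: successors {3, 6}; ◇(◇p → q) there: 3:T, 6:T. ✓
Satisfying worlds: {3, 6}.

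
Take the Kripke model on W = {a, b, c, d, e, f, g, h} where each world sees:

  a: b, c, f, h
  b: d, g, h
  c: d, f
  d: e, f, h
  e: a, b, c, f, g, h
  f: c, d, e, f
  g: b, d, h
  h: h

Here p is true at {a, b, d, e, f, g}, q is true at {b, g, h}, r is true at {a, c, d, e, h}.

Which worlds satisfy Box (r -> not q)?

a: successors {b, c, f, h}; r -> not q there: b:T, c:T, f:T, h:F. ✗
b: successors {d, g, h}; r -> not q there: d:T, g:T, h:F. ✗
c: successors {d, f}; r -> not q there: d:T, f:T. ✓
d: successors {e, f, h}; r -> not q there: e:T, f:T, h:F. ✗
e: successors {a, b, c, f, g, h}; r -> not q there: a:T, b:T, c:T, f:T, g:T, h:F. ✗
f: successors {c, d, e, f}; r -> not q there: c:T, d:T, e:T, f:T. ✓
g: successors {b, d, h}; r -> not q there: b:T, d:T, h:F. ✗
h: successors {h}; r -> not q there: h:F. ✗

{c, f}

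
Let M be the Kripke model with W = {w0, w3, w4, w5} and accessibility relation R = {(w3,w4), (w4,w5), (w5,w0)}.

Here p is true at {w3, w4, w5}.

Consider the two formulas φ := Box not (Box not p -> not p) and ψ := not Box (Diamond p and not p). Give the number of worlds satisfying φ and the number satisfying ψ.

For Box not (Box not p -> not p):
w0: no successors, so Box not (Box not p -> not p) holds vacuously. ✓
w3: successors {w4}; not (Box not p -> not p) there: w4:F. ✗
w4: successors {w5}; not (Box not p -> not p) there: w5:T. ✓
w5: successors {w0}; not (Box not p -> not p) there: w0:F. ✗
— 2 worlds.
For not Box (Diamond p and not p):
w0: Box (Diamond p and not p) is T. ✗
w3: Box (Diamond p and not p) is F. ✓
w4: Box (Diamond p and not p) is F. ✓
w5: Box (Diamond p and not p) is F. ✓
— 3 worlds.

2 and 3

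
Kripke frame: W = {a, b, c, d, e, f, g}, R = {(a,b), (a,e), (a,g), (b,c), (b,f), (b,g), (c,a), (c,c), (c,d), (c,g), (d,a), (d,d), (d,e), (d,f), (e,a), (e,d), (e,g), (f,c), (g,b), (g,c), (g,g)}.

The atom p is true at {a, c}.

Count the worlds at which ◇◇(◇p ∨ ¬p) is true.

7

a: successors {b, e, g}; ◇(◇p ∨ ¬p) there: b:T, e:T, g:T. ✓
b: successors {c, f, g}; ◇(◇p ∨ ¬p) there: c:T, f:T, g:T. ✓
c: successors {a, c, d, g}; ◇(◇p ∨ ¬p) there: a:T, c:T, d:T, g:T. ✓
d: successors {a, d, e, f}; ◇(◇p ∨ ¬p) there: a:T, d:T, e:T, f:T. ✓
e: successors {a, d, g}; ◇(◇p ∨ ¬p) there: a:T, d:T, g:T. ✓
f: successors {c}; ◇(◇p ∨ ¬p) there: c:T. ✓
g: successors {b, c, g}; ◇(◇p ∨ ¬p) there: b:T, c:T, g:T. ✓
Satisfying worlds: {a, b, c, d, e, f, g}.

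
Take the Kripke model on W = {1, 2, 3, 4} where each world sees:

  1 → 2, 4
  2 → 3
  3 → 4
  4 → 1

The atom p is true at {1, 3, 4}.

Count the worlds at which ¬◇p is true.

0

1: ◇p is T. ✗
2: ◇p is T. ✗
3: ◇p is T. ✗
4: ◇p is T. ✗
Satisfying worlds: ∅.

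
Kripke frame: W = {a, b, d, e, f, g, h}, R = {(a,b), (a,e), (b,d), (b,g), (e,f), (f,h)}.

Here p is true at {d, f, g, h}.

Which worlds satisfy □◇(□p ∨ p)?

{a, d, e, g, h}

a: successors {b, e}; ◇(□p ∨ p) there: b:T, e:T. ✓
b: successors {d, g}; ◇(□p ∨ p) there: d:F, g:F. ✗
d: no successors, so □◇(□p ∨ p) holds vacuously. ✓
e: successors {f}; ◇(□p ∨ p) there: f:T. ✓
f: successors {h}; ◇(□p ∨ p) there: h:F. ✗
g: no successors, so □◇(□p ∨ p) holds vacuously. ✓
h: no successors, so □◇(□p ∨ p) holds vacuously. ✓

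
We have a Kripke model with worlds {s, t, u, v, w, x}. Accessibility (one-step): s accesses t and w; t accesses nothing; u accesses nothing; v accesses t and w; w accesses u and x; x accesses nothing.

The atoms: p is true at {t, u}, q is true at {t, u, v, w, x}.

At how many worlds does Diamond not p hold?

3

s: successors {t, w}; not p there: t:F, w:T. ✓
t: no successors, so Diamond not p fails. ✗
u: no successors, so Diamond not p fails. ✗
v: successors {t, w}; not p there: t:F, w:T. ✓
w: successors {u, x}; not p there: u:F, x:T. ✓
x: no successors, so Diamond not p fails. ✗
Satisfying worlds: {s, v, w}.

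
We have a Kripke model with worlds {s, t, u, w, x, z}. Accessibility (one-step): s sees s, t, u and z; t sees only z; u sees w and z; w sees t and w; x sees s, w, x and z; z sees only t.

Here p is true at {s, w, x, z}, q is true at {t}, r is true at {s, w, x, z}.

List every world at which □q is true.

{z}

s: successors {s, t, u, z}; q there: s:F, t:T, u:F, z:F. ✗
t: successors {z}; q there: z:F. ✗
u: successors {w, z}; q there: w:F, z:F. ✗
w: successors {t, w}; q there: t:T, w:F. ✗
x: successors {s, w, x, z}; q there: s:F, w:F, x:F, z:F. ✗
z: successors {t}; q there: t:T. ✓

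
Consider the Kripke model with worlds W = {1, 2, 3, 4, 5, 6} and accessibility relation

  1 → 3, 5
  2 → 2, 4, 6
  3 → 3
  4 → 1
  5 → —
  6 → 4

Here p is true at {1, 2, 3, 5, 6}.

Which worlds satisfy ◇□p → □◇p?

1: ◇□p is T, □◇p is F. ✗
2: ◇□p is T, □◇p is F. ✗
3: ◇□p is T, □◇p is T. ✓
4: ◇□p is T, □◇p is T. ✓
5: ◇□p is F, □◇p is T. ✓
6: ◇□p is T, □◇p is T. ✓

{3, 4, 5, 6}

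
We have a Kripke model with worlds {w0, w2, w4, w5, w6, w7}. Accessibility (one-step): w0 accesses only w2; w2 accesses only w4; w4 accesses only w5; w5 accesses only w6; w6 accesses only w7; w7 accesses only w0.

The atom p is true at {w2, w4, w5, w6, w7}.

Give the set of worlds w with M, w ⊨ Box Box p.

{w0, w2, w4, w5, w7}

w0: successors {w2}; Box p there: w2:T. ✓
w2: successors {w4}; Box p there: w4:T. ✓
w4: successors {w5}; Box p there: w5:T. ✓
w5: successors {w6}; Box p there: w6:T. ✓
w6: successors {w7}; Box p there: w7:F. ✗
w7: successors {w0}; Box p there: w0:T. ✓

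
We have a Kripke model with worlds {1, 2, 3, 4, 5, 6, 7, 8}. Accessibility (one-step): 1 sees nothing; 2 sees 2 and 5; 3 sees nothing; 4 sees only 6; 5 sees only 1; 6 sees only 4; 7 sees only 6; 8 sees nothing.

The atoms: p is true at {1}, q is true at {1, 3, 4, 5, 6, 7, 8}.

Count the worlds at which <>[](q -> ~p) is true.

5

1: no successors, so <>[](q -> ~p) fails. ✗
2: successors {2, 5}; [](q -> ~p) there: 2:T, 5:F. ✓
3: no successors, so <>[](q -> ~p) fails. ✗
4: successors {6}; [](q -> ~p) there: 6:T. ✓
5: successors {1}; [](q -> ~p) there: 1:T. ✓
6: successors {4}; [](q -> ~p) there: 4:T. ✓
7: successors {6}; [](q -> ~p) there: 6:T. ✓
8: no successors, so <>[](q -> ~p) fails. ✗
Satisfying worlds: {2, 4, 5, 6, 7}.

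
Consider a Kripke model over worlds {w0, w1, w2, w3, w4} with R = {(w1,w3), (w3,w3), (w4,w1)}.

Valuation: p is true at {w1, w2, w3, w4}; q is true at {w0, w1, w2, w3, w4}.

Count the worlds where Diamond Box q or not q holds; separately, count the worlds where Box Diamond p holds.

3 and 5

For Diamond Box q or not q:
w0: Diamond Box q is F, not q is F. ✗
w1: Diamond Box q is T, not q is F. ✓
w2: Diamond Box q is F, not q is F. ✗
w3: Diamond Box q is T, not q is F. ✓
w4: Diamond Box q is T, not q is F. ✓
— 3 worlds.
For Box Diamond p:
w0: no successors, so Box Diamond p holds vacuously. ✓
w1: successors {w3}; Diamond p there: w3:T. ✓
w2: no successors, so Box Diamond p holds vacuously. ✓
w3: successors {w3}; Diamond p there: w3:T. ✓
w4: successors {w1}; Diamond p there: w1:T. ✓
— 5 worlds.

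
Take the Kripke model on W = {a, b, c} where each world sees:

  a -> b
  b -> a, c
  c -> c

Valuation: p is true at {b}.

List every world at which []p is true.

{a}

a: successors {b}; p there: b:T. ✓
b: successors {a, c}; p there: a:F, c:F. ✗
c: successors {c}; p there: c:F. ✗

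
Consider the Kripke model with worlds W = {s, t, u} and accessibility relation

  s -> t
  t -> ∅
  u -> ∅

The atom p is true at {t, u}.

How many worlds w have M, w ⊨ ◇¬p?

s: successors {t}; ¬p there: t:F. ✗
t: no successors, so ◇¬p fails. ✗
u: no successors, so ◇¬p fails. ✗
Satisfying worlds: ∅.

0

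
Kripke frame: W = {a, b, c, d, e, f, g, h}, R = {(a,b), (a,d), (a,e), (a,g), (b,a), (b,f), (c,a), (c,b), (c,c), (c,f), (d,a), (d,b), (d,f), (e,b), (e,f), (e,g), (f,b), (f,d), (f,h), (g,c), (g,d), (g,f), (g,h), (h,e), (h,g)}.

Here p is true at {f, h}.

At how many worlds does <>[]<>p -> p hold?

3

a: <>[]<>p is T, p is F. ✗
b: <>[]<>p is T, p is F. ✗
c: <>[]<>p is T, p is F. ✗
d: <>[]<>p is T, p is F. ✗
e: <>[]<>p is F, p is F. ✓
f: <>[]<>p is T, p is T. ✓
g: <>[]<>p is T, p is F. ✗
h: <>[]<>p is T, p is T. ✓
Satisfying worlds: {e, f, h}.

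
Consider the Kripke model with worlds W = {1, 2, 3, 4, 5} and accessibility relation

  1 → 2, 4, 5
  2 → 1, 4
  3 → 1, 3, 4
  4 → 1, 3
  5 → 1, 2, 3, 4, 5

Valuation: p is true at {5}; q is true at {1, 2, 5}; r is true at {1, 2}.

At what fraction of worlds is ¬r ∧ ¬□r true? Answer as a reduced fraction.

3/5

1: ¬r is F, ¬□r is T. ✗
2: ¬r is F, ¬□r is T. ✗
3: ¬r is T, ¬□r is T. ✓
4: ¬r is T, ¬□r is T. ✓
5: ¬r is T, ¬□r is T. ✓
That's 3 of 5 worlds, so 3/5.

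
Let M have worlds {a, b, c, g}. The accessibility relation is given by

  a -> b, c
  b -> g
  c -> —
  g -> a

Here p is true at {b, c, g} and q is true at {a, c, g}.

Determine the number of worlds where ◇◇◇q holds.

a: successors {b, c}; ◇◇q there: b:T, c:F. ✓
b: successors {g}; ◇◇q there: g:T. ✓
c: no successors, so ◇◇◇q fails. ✗
g: successors {a}; ◇◇q there: a:T. ✓
Satisfying worlds: {a, b, g}.

3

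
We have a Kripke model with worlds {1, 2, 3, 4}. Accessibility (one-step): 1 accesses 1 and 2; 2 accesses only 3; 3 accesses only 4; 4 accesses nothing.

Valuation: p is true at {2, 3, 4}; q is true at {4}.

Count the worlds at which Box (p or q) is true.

3

1: successors {1, 2}; p or q there: 1:F, 2:T. ✗
2: successors {3}; p or q there: 3:T. ✓
3: successors {4}; p or q there: 4:T. ✓
4: no successors, so Box (p or q) holds vacuously. ✓
Satisfying worlds: {2, 3, 4}.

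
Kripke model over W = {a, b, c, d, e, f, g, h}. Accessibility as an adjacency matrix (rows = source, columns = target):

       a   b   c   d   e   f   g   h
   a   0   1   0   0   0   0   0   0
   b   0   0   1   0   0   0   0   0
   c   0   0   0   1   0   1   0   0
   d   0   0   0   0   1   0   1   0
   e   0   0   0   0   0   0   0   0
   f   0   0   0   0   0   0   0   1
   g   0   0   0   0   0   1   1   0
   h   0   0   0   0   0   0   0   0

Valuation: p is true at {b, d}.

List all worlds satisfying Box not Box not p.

{b, e, h}

a: successors {b}; not Box not p there: b:F. ✗
b: successors {c}; not Box not p there: c:T. ✓
c: successors {d, f}; not Box not p there: d:F, f:F. ✗
d: successors {e, g}; not Box not p there: e:F, g:F. ✗
e: no successors, so Box not Box not p holds vacuously. ✓
f: successors {h}; not Box not p there: h:F. ✗
g: successors {f, g}; not Box not p there: f:F, g:F. ✗
h: no successors, so Box not Box not p holds vacuously. ✓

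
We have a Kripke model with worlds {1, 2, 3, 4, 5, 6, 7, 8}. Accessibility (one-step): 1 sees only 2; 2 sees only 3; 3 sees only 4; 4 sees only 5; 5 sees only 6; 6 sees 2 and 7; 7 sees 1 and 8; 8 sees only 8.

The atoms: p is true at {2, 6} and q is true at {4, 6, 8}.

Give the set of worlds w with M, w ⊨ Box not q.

{1, 2, 4, 6}

1: successors {2}; not q there: 2:T. ✓
2: successors {3}; not q there: 3:T. ✓
3: successors {4}; not q there: 4:F. ✗
4: successors {5}; not q there: 5:T. ✓
5: successors {6}; not q there: 6:F. ✗
6: successors {2, 7}; not q there: 2:T, 7:T. ✓
7: successors {1, 8}; not q there: 1:T, 8:F. ✗
8: successors {8}; not q there: 8:F. ✗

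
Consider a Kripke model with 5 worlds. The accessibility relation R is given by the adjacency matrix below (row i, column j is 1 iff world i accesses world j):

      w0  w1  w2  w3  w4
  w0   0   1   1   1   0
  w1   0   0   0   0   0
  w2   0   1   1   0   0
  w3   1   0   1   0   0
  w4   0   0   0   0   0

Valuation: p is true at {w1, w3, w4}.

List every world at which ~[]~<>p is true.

{w0, w2, w3}

w0: []~<>p is F. ✓
w1: []~<>p is T. ✗
w2: []~<>p is F. ✓
w3: []~<>p is F. ✓
w4: []~<>p is T. ✗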